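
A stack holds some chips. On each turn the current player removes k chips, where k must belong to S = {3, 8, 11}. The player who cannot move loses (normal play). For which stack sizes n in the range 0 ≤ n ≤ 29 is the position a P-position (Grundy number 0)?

0, 1, 2, 6, 7, 16, 20, 21, 22, 26

G(0) = 0
G(1) = mex{} = 0
G(2) = mex{} = 0
G(3) = mex{0} = 1
G(4) = mex{0} = 1
G(5) = mex{0} = 1
G(6) = mex{1} = 0
G(7) = mex{1} = 0
G(8) = mex{1,0} = 2
G(9) = mex{0,0} = 1
G(10) = mex{0,0} = 1
G(11) = mex{2,1,0} = 3
G(12) = mex{1,1,0} = 2
G(13) = mex{1,1,0} = 2
G(14) = mex{3,0,1} = 2
G(15) = mex{2,0,1} = 3
G(16) = mex{2,2,1} = 0
G(17) = mex{2,1,0} = 3
G(18) = mex{3,1,0} = 2
G(19) = mex{0,3,2} = 1
G(20) = mex{3,2,1} = 0
G(21) = mex{2,2,1} = 0
G(22) = mex{1,2,3} = 0
G(23) = mex{0,3,2} = 1
G(24) = mex{0,0,2} = 1
G(25) = mex{0,3,2} = 1
G(26) = mex{1,2,3} = 0
G(27) = mex{1,1,0} = 2
G(28) = mex{1,0,3} = 2
G(29) = mex{0,0,2} = 1
P-positions are exactly the n with G(n) = 0.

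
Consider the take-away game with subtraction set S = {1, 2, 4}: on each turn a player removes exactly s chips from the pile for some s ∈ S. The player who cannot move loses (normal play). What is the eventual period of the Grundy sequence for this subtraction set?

3

n :  0  1  2  3  4  5  6  7  8  9 10 11 12 13 14
G :  0  1  2  0  1  2  0  1  2  0  1  2  0  1  2
G(n+3) = G(n) holds for n = 0,…,3 (a full window of length max(S) = 4), so the sequence is purely periodic with period 3.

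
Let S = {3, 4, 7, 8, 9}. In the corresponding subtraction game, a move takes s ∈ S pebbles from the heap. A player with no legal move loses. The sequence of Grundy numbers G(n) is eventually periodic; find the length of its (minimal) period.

n :  0  1  2  3  4  5  6  7  8  9 10 11 12 13 14 15 16 17 18 19 20 21 22 23 24 25
G :  0  0  0  1  1  1  2  2  2  3  3  3  0  0  0  1  1  1  2  2  2  3  3  3  0  0
G(n+12) = G(n) holds for n = 0,…,8 (a full window of length max(S) = 9), so the sequence is purely periodic with period 12.

12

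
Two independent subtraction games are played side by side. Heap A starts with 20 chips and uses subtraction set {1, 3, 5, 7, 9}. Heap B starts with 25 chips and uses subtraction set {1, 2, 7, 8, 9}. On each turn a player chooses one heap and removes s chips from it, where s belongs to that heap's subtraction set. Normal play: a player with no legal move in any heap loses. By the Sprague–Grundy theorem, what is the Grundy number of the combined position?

3

Heap A, S = {1, 3, 5, 7, 9}:
G(0) = 0
G(1) = mex{0} = 1
G(2) = mex{1} = 0
G(3) = mex{0,0} = 1
G(4) = mex{1,1} = 0
G(5) = mex{0,0,0} = 1
G(6) = mex{1,1,1} = 0
G(7) = mex{0,0,0,0} = 1
G(8) = mex{1,1,1,1} = 0
G(9) = mex{0,0,0,0,0} = 1
G(10) = mex{1,1,1,1,1} = 0
G(11) = mex{0,0,0,0,0} = 1
G(12) = mex{1,1,1,1,1} = 0
G(13) = mex{0,0,0,0,0} = 1
G(14) = mex{1,1,1,1,1} = 0
G(15) = mex{0,0,0,0,0} = 1
G(16) = mex{1,1,1,1,1} = 0
G(17) = mex{0,0,0,0,0} = 1
G(18) = mex{1,1,1,1,1} = 0
G(19) = mex{0,0,0,0,0} = 1
G(20) = mex{1,1,1,1,1} = 0
G_A(20) = 0.
Heap B, S = {1, 2, 7, 8, 9}:
G(0) = 0
G(1) = mex{0} = 1
G(2) = mex{1,0} = 2
G(3) = mex{2,1} = 0
G(4) = mex{0,2} = 1
G(5) = mex{1,0} = 2
G(6) = mex{2,1} = 0
G(7) = mex{0,2,0} = 1
G(8) = mex{1,0,1,0} = 2
G(9) = mex{2,1,2,1,0} = 3
G(10) = mex{3,2,0,2,1} = 4
G(11) = mex{4,3,1,0,2} = 5
G(12) = mex{5,4,2,1,0} = 3
G(13) = mex{3,5,0,2,1} = 4
G(14) = mex{4,3,1,0,2} = 5
G(15) = mex{5,4,2,1,0} = 3
G(16) = mex{3,5,3,2,1} = 0
G(17) = mex{0,3,4,3,2} = 1
G(18) = mex{1,0,5,4,3} = 2
G(19) = mex{2,1,3,5,4} = 0
G(20) = mex{0,2,4,3,5} = 1
G(21) = mex{1,0,5,4,3} = 2
G(22) = mex{2,1,3,5,4} = 0
G(23) = mex{0,2,0,3,5} = 1
G(24) = mex{1,0,1,0,3} = 2
G(25) = mex{2,1,2,1,0} = 3
G_B(25) = 3.
Combined Grundy value = 0 ⊕ 3 = 3.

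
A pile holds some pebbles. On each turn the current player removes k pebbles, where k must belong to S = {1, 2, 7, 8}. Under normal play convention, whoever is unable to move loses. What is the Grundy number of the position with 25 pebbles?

1

n :  0  1  2  3  4  5  6  7  8  9 10 11 12 13 14 15 16 17 18 19 20 21 22 23 24 25
G :  0  1  2  0  1  2  0  1  2  0  1  2  0  1  2  0  1  2  0  1  2  0  1  2  0  1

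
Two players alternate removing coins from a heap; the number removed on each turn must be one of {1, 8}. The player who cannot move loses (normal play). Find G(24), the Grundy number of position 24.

n :  0  1  2  3  4  5  6  7  8  9 10 11 12 13 14 15 16 17 18 19 20 21 22 23 24
G :  0  1  0  1  0  1  0  1  2  0  1  0  1  0  1  0  1  2  0  1  0  1  0  1  0

0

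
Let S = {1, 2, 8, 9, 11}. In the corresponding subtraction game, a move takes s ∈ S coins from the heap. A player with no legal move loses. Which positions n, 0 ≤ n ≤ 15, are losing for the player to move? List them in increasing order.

0, 3, 6, 10, 13

n :  0  1  2  3  4  5  6  7  8  9 10 11 12 13 14 15
G :  0  1  2  0  1  2  0  1  2  3  0  1  2  0  1  2
P-positions are exactly the n with G(n) = 0.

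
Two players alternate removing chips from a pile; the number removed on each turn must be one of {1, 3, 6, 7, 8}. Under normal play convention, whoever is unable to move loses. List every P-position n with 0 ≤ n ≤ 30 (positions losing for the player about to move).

0, 2, 4, 13, 15, 17, 26, 28, 30

G(0) = 0
G(1) = mex{0} = 1
G(2) = mex{1} = 0
G(3) = mex{0,0} = 1
G(4) = mex{1,1} = 0
G(5) = mex{0,0} = 1
G(6) = mex{1,1,0} = 2
G(7) = mex{2,0,1,0} = 3
G(8) = mex{3,1,0,1,0} = 2
G(9) = mex{2,2,1,0,1} = 3
G(10) = mex{3,3,0,1,0} = 2
G(11) = mex{2,2,1,0,1} = 3
G(12) = mex{3,3,2,1,0} = 4
G(13) = mex{4,2,3,2,1} = 0
G(14) = mex{0,3,2,3,2} = 1
G(15) = mex{1,4,3,2,3} = 0
G(16) = mex{0,0,2,3,2} = 1
G(17) = mex{1,1,3,2,3} = 0
G(18) = mex{0,0,4,3,2} = 1
G(19) = mex{1,1,0,4,3} = 2
G(20) = mex{2,0,1,0,4} = 3
G(21) = mex{3,1,0,1,0} = 2
G(22) = mex{2,2,1,0,1} = 3
G(23) = mex{3,3,0,1,0} = 2
G(24) = mex{2,2,1,0,1} = 3
G(25) = mex{3,3,2,1,0} = 4
G(26) = mex{4,2,3,2,1} = 0
G(27) = mex{0,3,2,3,2} = 1
G(28) = mex{1,4,3,2,3} = 0
G(29) = mex{0,0,2,3,2} = 1
G(30) = mex{1,1,3,2,3} = 0
P-positions are exactly the n with G(n) = 0.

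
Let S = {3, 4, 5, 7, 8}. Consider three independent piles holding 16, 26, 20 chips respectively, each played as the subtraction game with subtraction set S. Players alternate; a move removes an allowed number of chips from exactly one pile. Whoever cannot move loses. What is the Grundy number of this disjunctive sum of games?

All piles use S = {3, 4, 5, 7, 8}:
G(0) = 0
G(1) = mex{} = 0
G(2) = mex{} = 0
G(3) = mex{0} = 1
G(4) = mex{0,0} = 1
G(5) = mex{0,0,0} = 1
G(6) = mex{1,0,0} = 2
G(7) = mex{1,1,0,0} = 2
G(8) = mex{1,1,1,0,0} = 2
G(9) = mex{2,1,1,0,0} = 3
G(10) = mex{2,2,1,1,0} = 3
G(11) = mex{2,2,2,1,1} = 0
G(12) = mex{3,2,2,1,1} = 0
G(13) = mex{3,3,2,2,1} = 0
G(14) = mex{0,3,3,2,2} = 1
G(15) = mex{0,0,3,2,2} = 1
G(16) = mex{0,0,0,3,2} = 1
G(17) = mex{1,0,0,3,3} = 2
G(18) = mex{1,1,0,0,3} = 2
G(19) = mex{1,1,1,0,0} = 2
G(20) = mex{2,1,1,0,0} = 3
G(21) = mex{2,2,1,1,0} = 3
G(22) = mex{2,2,2,1,1} = 0
G(23) = mex{3,2,2,1,1} = 0
G(24) = mex{3,3,2,2,1} = 0
G(25) = mex{0,3,3,2,2} = 1
G(26) = mex{0,0,3,2,2} = 1
Pile A: G(16) = 1.
Pile B: G(26) = 1.
Pile C: G(20) = 3.
Combined Grundy value = 1 ⊕ 1 ⊕ 3 = 3.

3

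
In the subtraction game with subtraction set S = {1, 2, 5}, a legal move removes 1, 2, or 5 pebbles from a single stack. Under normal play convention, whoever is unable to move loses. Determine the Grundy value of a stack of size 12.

G(0) = 0
G(1) = mex{0} = 1
G(2) = mex{1,0} = 2
G(3) = mex{2,1} = 0
G(4) = mex{0,2} = 1
G(5) = mex{1,0,0} = 2
G(6) = mex{2,1,1} = 0
G(7) = mex{0,2,2} = 1
G(8) = mex{1,0,0} = 2
G(9) = mex{2,1,1} = 0
G(10) = mex{0,2,2} = 1
G(11) = mex{1,0,0} = 2
G(12) = mex{2,1,1} = 0

0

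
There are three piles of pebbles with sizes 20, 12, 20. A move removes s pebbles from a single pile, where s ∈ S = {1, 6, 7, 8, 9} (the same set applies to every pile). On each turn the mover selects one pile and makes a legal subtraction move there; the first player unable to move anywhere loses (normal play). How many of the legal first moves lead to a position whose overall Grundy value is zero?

1

All piles use S = {1, 6, 7, 8, 9}:
n :  0  1  2  3  4  5  6  7  8  9 10 11 12 13 14 15 16 17 18 19 20
G :  0  1  0  1  0  1  2  3  2  3  2  3  4  5  0  1  0  1  0  1  2
Pile A: G(20) = 2.
Pile B: G(12) = 4.
Pile C: G(20) = 2.
Combined Grundy value = 2 ⊕ 4 ⊕ 2 = 4.
A winning move leaves total XOR = 0, i.e. changes one component's Grundy value g to g ⊕ X where X is the current total.
Pile A: need g' = 2⊕4 = 6. Options: 20−1→G=1, 20−6→G=0, 20−7→G=5, 20−8→G=4, 20−9→G=3. Hits: 0.
Pile B: need g' = 4⊕4 = 0. Options: 12−1→G=3, 12−6→G=2, 12−7→G=1, 12−8→G=0, 12−9→G=1. Hits: 1.
Pile C: need g' = 2⊕4 = 6. Options: 20−1→G=1, 20−6→G=0, 20−7→G=5, 20−8→G=4, 20−9→G=3. Hits: 0.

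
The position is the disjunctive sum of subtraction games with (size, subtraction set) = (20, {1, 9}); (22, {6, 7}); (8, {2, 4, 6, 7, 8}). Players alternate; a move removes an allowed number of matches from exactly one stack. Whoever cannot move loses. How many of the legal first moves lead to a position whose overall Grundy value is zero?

Stack A, S = {1, 9}:
G(0) = 0
G(1) = mex{0} = 1
G(2) = mex{1} = 0
G(3) = mex{0} = 1
G(4) = mex{1} = 0
G(5) = mex{0} = 1
G(6) = mex{1} = 0
G(7) = mex{0} = 1
G(8) = mex{1} = 0
G(9) = mex{0,0} = 1
G(10) = mex{1,1} = 0
G(11) = mex{0,0} = 1
G(12) = mex{1,1} = 0
G(13) = mex{0,0} = 1
G(14) = mex{1,1} = 0
G(15) = mex{0,0} = 1
G(16) = mex{1,1} = 0
G(17) = mex{0,0} = 1
G(18) = mex{1,1} = 0
G(19) = mex{0,0} = 1
G(20) = mex{1,1} = 0
G_A(20) = 0.
Stack B, S = {6, 7}:
G(0) = 0
G(1) = mex{} = 0
G(2) = mex{} = 0
G(3) = mex{} = 0
G(4) = mex{} = 0
G(5) = mex{} = 0
G(6) = mex{0} = 1
G(7) = mex{0,0} = 1
G(8) = mex{0,0} = 1
G(9) = mex{0,0} = 1
G(10) = mex{0,0} = 1
G(11) = mex{0,0} = 1
G(12) = mex{1,0} = 2
G(13) = mex{1,1} = 0
G(14) = mex{1,1} = 0
G(15) = mex{1,1} = 0
G(16) = mex{1,1} = 0
G(17) = mex{1,1} = 0
G(18) = mex{2,1} = 0
G(19) = mex{0,2} = 1
G(20) = mex{0,0} = 1
G(21) = mex{0,0} = 1
G(22) = mex{0,0} = 1
G_B(22) = 1.
Stack C, S = {2, 4, 6, 7, 8}:
n : 0 1 2 3 4 5 6 7 8
G : 0 0 1 1 2 2 3 3 4
G_C(8) = 4.
Combined Grundy value = 0 ⊕ 1 ⊕ 4 = 5.
A winning move leaves total XOR = 0, i.e. changes one component's Grundy value g to g ⊕ X where X is the current total.
Stack A: need g' = 0⊕5 = 5. Options: 20−1→G=1, 20−9→G=1. Hits: 0.
Stack B: need g' = 1⊕5 = 4. Options: 22−6→G=0, 22−7→G=0. Hits: 0.
Stack C: need g' = 4⊕5 = 1. Options: 8−2→G=3, 8−4→G=2, 8−6→G=1, 8−7→G=0, 8−8→G=0. Hits: 1.

1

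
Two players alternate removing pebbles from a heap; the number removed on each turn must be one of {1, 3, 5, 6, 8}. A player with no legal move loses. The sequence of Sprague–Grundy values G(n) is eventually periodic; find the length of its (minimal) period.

11

n :  0  1  2  3  4  5  6  7  8  9 10 11 12 13 14 15 16 17 18 19 20 21 22 23
G :  0  1  0  1  0  1  2  3  2  3  2  0  1  0  1  0  1  2  3  2  3  2  0  1
G(n+11) = G(n) holds for n = 0,…,7 (a full window of length max(S) = 8), so the sequence is purely periodic with period 11.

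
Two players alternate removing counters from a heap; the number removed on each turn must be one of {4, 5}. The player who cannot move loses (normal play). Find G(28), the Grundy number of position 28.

G(0) = 0
G(1) = mex{} = 0
G(2) = mex{} = 0
G(3) = mex{} = 0
G(4) = mex{0} = 1
G(5) = mex{0,0} = 1
G(6) = mex{0,0} = 1
G(7) = mex{0,0} = 1
G(8) = mex{1,0} = 2
G(9) = mex{1,1} = 0
G(10) = mex{1,1} = 0
G(11) = mex{1,1} = 0
G(12) = mex{2,1} = 0
G(13) = mex{0,2} = 1
G(14) = mex{0,0} = 1
G(15) = mex{0,0} = 1
G(16) = mex{0,0} = 1
G(17) = mex{1,0} = 2
G(18) = mex{1,1} = 0
G(19) = mex{1,1} = 0
G(20) = mex{1,1} = 0
G(21) = mex{2,1} = 0
G(22) = mex{0,2} = 1
G(23) = mex{0,0} = 1
G(24) = mex{0,0} = 1
G(25) = mex{0,0} = 1
G(26) = mex{1,0} = 2
G(27) = mex{1,1} = 0
G(28) = mex{1,1} = 0

0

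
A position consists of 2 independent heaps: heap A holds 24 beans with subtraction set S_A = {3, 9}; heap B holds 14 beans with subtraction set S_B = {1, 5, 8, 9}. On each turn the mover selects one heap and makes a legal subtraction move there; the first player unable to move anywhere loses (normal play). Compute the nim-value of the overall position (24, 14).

Heap A, S = {3, 9}:
n :  0  1  2  3  4  5  6  7  8  9 10 11 12 13 14 15 16 17 18 19 20 21 22 23 24
G :  0  0  0  1  1  1  0  0  0  1  1  1  0  0  0  1  1  1  0  0  0  1  1  1  0
G_A(24) = 0.
Heap B, S = {1, 5, 8, 9}:
n :  0  1  2  3  4  5  6  7  8  9 10 11 12 13 14
G :  0  1  0  1  0  1  0  1  2  3  2  3  2  3  2
G_B(14) = 2.
Combined Grundy value = 0 ⊕ 2 = 2.

2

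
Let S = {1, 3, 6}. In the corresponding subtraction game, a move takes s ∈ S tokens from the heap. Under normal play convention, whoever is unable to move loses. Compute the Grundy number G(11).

n :  0  1  2  3  4  5  6  7  8  9 10 11
G :  0  1  0  1  0  1  2  3  2  0  1  0

0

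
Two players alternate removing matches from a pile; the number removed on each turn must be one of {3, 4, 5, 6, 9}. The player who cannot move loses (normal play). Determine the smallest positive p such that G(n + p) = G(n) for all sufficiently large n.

n :  0  1  2  3  4  5  6  7  8  9 10 11 12 13 14 15 16 17 18 19 20 21 22 23 24 25
G :  0  0  0  1  1  1  2  2  2  3  3  3  0  0  0  1  1  1  2  2  2  3  3  3  0  0
G(n+12) = G(n) holds for n = 0,…,8 (a full window of length max(S) = 9), so the sequence is purely periodic with period 12.

12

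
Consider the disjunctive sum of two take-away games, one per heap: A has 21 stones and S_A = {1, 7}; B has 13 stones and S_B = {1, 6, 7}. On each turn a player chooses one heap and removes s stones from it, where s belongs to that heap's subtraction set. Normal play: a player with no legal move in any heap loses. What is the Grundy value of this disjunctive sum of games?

0

Heap A, S = {1, 7}:
G(0) = 0
G(1) = mex{0} = 1
G(2) = mex{1} = 0
G(3) = mex{0} = 1
G(4) = mex{1} = 0
G(5) = mex{0} = 1
G(6) = mex{1} = 0
G(7) = mex{0,0} = 1
G(8) = mex{1,1} = 0
G(9) = mex{0,0} = 1
G(10) = mex{1,1} = 0
G(11) = mex{0,0} = 1
G(12) = mex{1,1} = 0
G(13) = mex{0,0} = 1
G(14) = mex{1,1} = 0
G(15) = mex{0,0} = 1
G(16) = mex{1,1} = 0
G(17) = mex{0,0} = 1
G(18) = mex{1,1} = 0
G(19) = mex{0,0} = 1
G(20) = mex{1,1} = 0
G(21) = mex{0,0} = 1
G_A(21) = 1.
Heap B, S = {1, 6, 7}:
G(0) = 0
G(1) = mex{0} = 1
G(2) = mex{1} = 0
G(3) = mex{0} = 1
G(4) = mex{1} = 0
G(5) = mex{0} = 1
G(6) = mex{1,0} = 2
G(7) = mex{2,1,0} = 3
G(8) = mex{3,0,1} = 2
G(9) = mex{2,1,0} = 3
G(10) = mex{3,0,1} = 2
G(11) = mex{2,1,0} = 3
G(12) = mex{3,2,1} = 0
G(13) = mex{0,3,2} = 1
G_B(13) = 1.
Combined Grundy value = 1 ⊕ 1 = 0.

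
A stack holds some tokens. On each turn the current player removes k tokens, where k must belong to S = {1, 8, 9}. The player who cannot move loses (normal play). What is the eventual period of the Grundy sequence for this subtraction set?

16

n :  0  1  2  3  4  5  6  7  8  9 10 11 12 13 14 15 16 17 18 19 20 21 22 23 24 25 26 27 28 29 30 31 32 33
G :  0  1  0  1  0  1  0  1  2  3  2  3  2  3  2  3  0  1  0  1  0  1  0  1  2  3  2  3  2  3  2  3  0  1
G(n+16) = G(n) holds for n = 0,…,8 (a full window of length max(S) = 9), so the sequence is purely periodic with period 16.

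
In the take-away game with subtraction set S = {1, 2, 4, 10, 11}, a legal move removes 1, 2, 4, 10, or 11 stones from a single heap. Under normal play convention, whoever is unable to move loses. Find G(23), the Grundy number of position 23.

2

G(0) = 0
G(1) = mex{0} = 1
G(2) = mex{1,0} = 2
G(3) = mex{2,1} = 0
G(4) = mex{0,2,0} = 1
G(5) = mex{1,0,1} = 2
G(6) = mex{2,1,2} = 0
G(7) = mex{0,2,0} = 1
G(8) = mex{1,0,1} = 2
G(9) = mex{2,1,2} = 0
G(10) = mex{0,2,0,0} = 1
G(11) = mex{1,0,1,1,0} = 2
G(12) = mex{2,1,2,2,1} = 0
G(13) = mex{0,2,0,0,2} = 1
G(14) = mex{1,0,1,1,0} = 2
G(15) = mex{2,1,2,2,1} = 0
G(16) = mex{0,2,0,0,2} = 1
G(17) = mex{1,0,1,1,0} = 2
G(18) = mex{2,1,2,2,1} = 0
G(19) = mex{0,2,0,0,2} = 1
G(20) = mex{1,0,1,1,0} = 2
G(21) = mex{2,1,2,2,1} = 0
G(22) = mex{0,2,0,0,2} = 1
G(23) = mex{1,0,1,1,0} = 2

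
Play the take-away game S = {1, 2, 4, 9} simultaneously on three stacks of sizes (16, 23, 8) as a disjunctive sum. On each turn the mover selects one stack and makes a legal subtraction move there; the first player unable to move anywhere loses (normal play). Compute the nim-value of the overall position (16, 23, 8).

All stacks use S = {1, 2, 4, 9}:
n :  0  1  2  3  4  5  6  7  8  9 10 11 12 13 14 15 16 17 18 19 20 21 22 23
G :  0  1  2  0  1  2  0  1  2  3  4  0  1  2  0  1  2  0  1  2  3  4  0  1
Stack A: G(16) = 2.
Stack B: G(23) = 1.
Stack C: G(8) = 2.
Combined Grundy value = 2 ⊕ 1 ⊕ 2 = 1.

1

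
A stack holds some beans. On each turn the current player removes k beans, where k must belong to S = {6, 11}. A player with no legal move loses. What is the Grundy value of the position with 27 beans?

1

G(0) = 0
G(1) = mex{} = 0
G(2) = mex{} = 0
G(3) = mex{} = 0
G(4) = mex{} = 0
G(5) = mex{} = 0
G(6) = mex{0} = 1
G(7) = mex{0} = 1
G(8) = mex{0} = 1
G(9) = mex{0} = 1
G(10) = mex{0} = 1
G(11) = mex{0,0} = 1
G(12) = mex{1,0} = 2
G(13) = mex{1,0} = 2
G(14) = mex{1,0} = 2
G(15) = mex{1,0} = 2
G(16) = mex{1,0} = 2
G(17) = mex{1,1} = 0
G(18) = mex{2,1} = 0
G(19) = mex{2,1} = 0
G(20) = mex{2,1} = 0
G(21) = mex{2,1} = 0
G(22) = mex{2,1} = 0
G(23) = mex{0,2} = 1
G(24) = mex{0,2} = 1
G(25) = mex{0,2} = 1
G(26) = mex{0,2} = 1
G(27) = mex{0,2} = 1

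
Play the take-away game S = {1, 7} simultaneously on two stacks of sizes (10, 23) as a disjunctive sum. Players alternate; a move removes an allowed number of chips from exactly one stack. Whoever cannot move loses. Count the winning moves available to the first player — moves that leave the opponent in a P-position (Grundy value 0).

4

All stacks use S = {1, 7}:
n :  0  1  2  3  4  5  6  7  8  9 10 11 12 13 14 15 16 17 18 19 20 21 22 23
G :  0  1  0  1  0  1  0  1  0  1  0  1  0  1  0  1  0  1  0  1  0  1  0  1
Stack A: G(10) = 0.
Stack B: G(23) = 1.
Combined Grundy value = 0 ⊕ 1 = 1.
A winning move leaves total XOR = 0, i.e. changes one component's Grundy value g to g ⊕ X where X is the current total.
Stack A: need g' = 0⊕1 = 1. Options: 10−1→G=1, 10−7→G=1. Hits: 2.
Stack B: need g' = 1⊕1 = 0. Options: 23−1→G=0, 23−7→G=0. Hits: 2.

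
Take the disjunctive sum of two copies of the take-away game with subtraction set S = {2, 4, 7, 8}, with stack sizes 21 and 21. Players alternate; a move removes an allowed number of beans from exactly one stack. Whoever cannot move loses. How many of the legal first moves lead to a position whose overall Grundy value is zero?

0

All stacks use S = {2, 4, 7, 8}:
G(0) = 0
G(1) = mex{} = 0
G(2) = mex{0} = 1
G(3) = mex{0} = 1
G(4) = mex{1,0} = 2
G(5) = mex{1,0} = 2
G(6) = mex{2,1} = 0
G(7) = mex{2,1,0} = 3
G(8) = mex{0,2,0,0} = 1
G(9) = mex{3,2,1,0} = 4
G(10) = mex{1,0,1,1} = 2
G(11) = mex{4,3,2,1} = 0
G(12) = mex{2,1,2,2} = 0
G(13) = mex{0,4,0,2} = 1
G(14) = mex{0,2,3,0} = 1
G(15) = mex{1,0,1,3} = 2
G(16) = mex{1,0,4,1} = 2
G(17) = mex{2,1,2,4} = 0
G(18) = mex{2,1,0,2} = 3
G(19) = mex{0,2,0,0} = 1
G(20) = mex{3,2,1,0} = 4
G(21) = mex{1,0,1,1} = 2
Stack A: G(21) = 2.
Stack B: G(21) = 2.
Combined Grundy value = 2 ⊕ 2 = 0.
A winning move leaves total XOR = 0, i.e. changes one component's Grundy value g to g ⊕ X where X is the current total.
Stack A: target g' = 2⊕0 = 2, but every legal move changes the Grundy value (mex property), so 0 moves.
Stack B: target g' = 2⊕0 = 2, but every legal move changes the Grundy value (mex property), so 0 moves.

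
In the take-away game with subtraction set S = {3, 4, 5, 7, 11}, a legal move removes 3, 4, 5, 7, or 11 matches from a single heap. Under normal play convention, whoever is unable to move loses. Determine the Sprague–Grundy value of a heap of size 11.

G(0) = 0
G(1) = mex{} = 0
G(2) = mex{} = 0
G(3) = mex{0} = 1
G(4) = mex{0,0} = 1
G(5) = mex{0,0,0} = 1
G(6) = mex{1,0,0} = 2
G(7) = mex{1,1,0,0} = 2
G(8) = mex{1,1,1,0} = 2
G(9) = mex{2,1,1,0} = 3
G(10) = mex{2,2,1,1} = 0
G(11) = mex{2,2,2,1,0} = 3

3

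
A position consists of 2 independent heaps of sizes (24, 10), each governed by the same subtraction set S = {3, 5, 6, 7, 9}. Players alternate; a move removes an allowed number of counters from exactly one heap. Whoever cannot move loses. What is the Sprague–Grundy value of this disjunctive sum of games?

3

All heaps use S = {3, 5, 6, 7, 9}:
n :  0  1  2  3  4  5  6  7  8  9 10 11 12 13 14 15 16 17 18 19 20 21 22 23 24
G :  0  0  0  1  1  1  2  2  2  3  3  3  0  0  0  1  1  1  2  2  2  3  3  3  0
Heap A: G(24) = 0.
Heap B: G(10) = 3.
Combined Grundy value = 0 ⊕ 3 = 3.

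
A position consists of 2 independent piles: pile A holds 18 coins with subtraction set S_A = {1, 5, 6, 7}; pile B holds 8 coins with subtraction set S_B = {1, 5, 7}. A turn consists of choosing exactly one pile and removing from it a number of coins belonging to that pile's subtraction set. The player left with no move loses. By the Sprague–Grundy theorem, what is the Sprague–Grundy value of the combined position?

Pile A, S = {1, 5, 6, 7}:
G(0) = 0
G(1) = mex{0} = 1
G(2) = mex{1} = 0
G(3) = mex{0} = 1
G(4) = mex{1} = 0
G(5) = mex{0,0} = 1
G(6) = mex{1,1,0} = 2
G(7) = mex{2,0,1,0} = 3
G(8) = mex{3,1,0,1} = 2
G(9) = mex{2,0,1,0} = 3
G(10) = mex{3,1,0,1} = 2
G(11) = mex{2,2,1,0} = 3
G(12) = mex{3,3,2,1} = 0
G(13) = mex{0,2,3,2} = 1
G(14) = mex{1,3,2,3} = 0
G(15) = mex{0,2,3,2} = 1
G(16) = mex{1,3,2,3} = 0
G(17) = mex{0,0,3,2} = 1
G(18) = mex{1,1,0,3} = 2
G_A(18) = 2.
Pile B, S = {1, 5, 7}:
n : 0 1 2 3 4 5 6 7 8
G : 0 1 0 1 0 1 0 1 0
G_B(8) = 0.
Combined Grundy value = 2 ⊕ 0 = 2.

2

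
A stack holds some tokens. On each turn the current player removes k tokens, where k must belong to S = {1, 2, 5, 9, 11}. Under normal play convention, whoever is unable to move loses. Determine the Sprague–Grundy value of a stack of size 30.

G(0) = 0
G(1) = mex{0} = 1
G(2) = mex{1,0} = 2
G(3) = mex{2,1} = 0
G(4) = mex{0,2} = 1
G(5) = mex{1,0,0} = 2
G(6) = mex{2,1,1} = 0
G(7) = mex{0,2,2} = 1
G(8) = mex{1,0,0} = 2
G(9) = mex{2,1,1,0} = 3
G(10) = mex{3,2,2,1} = 0
G(11) = mex{0,3,0,2,0} = 1
G(12) = mex{1,0,1,0,1} = 2
G(13) = mex{2,1,2,1,2} = 0
G(14) = mex{0,2,3,2,0} = 1
G(15) = mex{1,0,0,0,1} = 2
G(16) = mex{2,1,1,1,2} = 0
G(17) = mex{0,2,2,2,0} = 1
G(18) = mex{1,0,0,3,1} = 2
G(19) = mex{2,1,1,0,2} = 3
G(20) = mex{3,2,2,1,3} = 0
G(21) = mex{0,3,0,2,0} = 1
G(22) = mex{1,0,1,0,1} = 2
G(23) = mex{2,1,2,1,2} = 0
G(24) = mex{0,2,3,2,0} = 1
G(25) = mex{1,0,0,0,1} = 2
G(26) = mex{2,1,1,1,2} = 0
G(27) = mex{0,2,2,2,0} = 1
G(28) = mex{1,0,0,3,1} = 2
G(29) = mex{2,1,1,0,2} = 3
G(30) = mex{3,2,2,1,3} = 0

0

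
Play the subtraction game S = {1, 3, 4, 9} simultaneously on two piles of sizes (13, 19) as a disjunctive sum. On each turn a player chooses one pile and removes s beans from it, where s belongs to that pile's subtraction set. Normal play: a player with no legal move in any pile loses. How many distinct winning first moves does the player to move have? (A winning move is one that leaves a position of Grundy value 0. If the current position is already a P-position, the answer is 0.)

All piles use S = {1, 3, 4, 9}:
n :  0  1  2  3  4  5  6  7  8  9 10 11 12 13 14 15 16 17 18 19
G :  0  1  0  1  2  3  2  0  1  4  3  2  0  1  0  1  2  3  2  0
Pile A: G(13) = 1.
Pile B: G(19) = 0.
Combined Grundy value = 1 ⊕ 0 = 1.
A winning move leaves total XOR = 0, i.e. changes one component's Grundy value g to g ⊕ X where X is the current total.
Pile A: need g' = 1⊕1 = 0. Options: 13−1→G=0, 13−3→G=3, 13−4→G=4, 13−9→G=2. Hits: 1.
Pile B: need g' = 0⊕1 = 1. Options: 19−1→G=2, 19−3→G=2, 19−4→G=1, 19−9→G=3. Hits: 1.

2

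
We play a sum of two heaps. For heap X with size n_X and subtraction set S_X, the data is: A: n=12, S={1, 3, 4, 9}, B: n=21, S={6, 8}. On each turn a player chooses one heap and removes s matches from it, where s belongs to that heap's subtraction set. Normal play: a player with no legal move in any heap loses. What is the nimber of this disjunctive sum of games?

1

Heap A, S = {1, 3, 4, 9}:
G(0) = 0
G(1) = mex{0} = 1
G(2) = mex{1} = 0
G(3) = mex{0,0} = 1
G(4) = mex{1,1,0} = 2
G(5) = mex{2,0,1} = 3
G(6) = mex{3,1,0} = 2
G(7) = mex{2,2,1} = 0
G(8) = mex{0,3,2} = 1
G(9) = mex{1,2,3,0} = 4
G(10) = mex{4,0,2,1} = 3
G(11) = mex{3,1,0,0} = 2
G(12) = mex{2,4,1,1} = 0
G_A(12) = 0.
Heap B, S = {6, 8}:
n :  0  1  2  3  4  5  6  7  8  9 10 11 12 13 14 15 16 17 18 19 20 21
G :  0  0  0  0  0  0  1  1  1  1  1  1  2  2  0  0  0  0  0  0  1  1
G_B(21) = 1.
Combined Grundy value = 0 ⊕ 1 = 1.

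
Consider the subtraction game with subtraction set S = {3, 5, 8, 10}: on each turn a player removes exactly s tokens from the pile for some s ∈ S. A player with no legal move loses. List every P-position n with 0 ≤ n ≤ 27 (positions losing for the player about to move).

0, 1, 2, 13, 14, 15, 26, 27

n :  0  1  2  3  4  5  6  7  8  9 10 11 12 13 14 15 16 17 18 19 20 21 22 23 24 25 26 27
G :  0  0  0  1  1  1  2  2  2  3  3  3  4  0  0  0  1  1  1  2  2  2  3  3  3  4  0  0
P-positions are exactly the n with G(n) = 0.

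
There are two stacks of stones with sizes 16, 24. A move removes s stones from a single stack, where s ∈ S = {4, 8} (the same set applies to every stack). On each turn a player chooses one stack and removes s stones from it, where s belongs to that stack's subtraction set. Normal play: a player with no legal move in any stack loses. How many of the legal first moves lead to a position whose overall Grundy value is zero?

All stacks use S = {4, 8}:
n :  0  1  2  3  4  5  6  7  8  9 10 11 12 13 14 15 16 17 18 19 20 21 22 23 24
G :  0  0  0  0  1  1  1  1  2  2  2  2  0  0  0  0  1  1  1  1  2  2  2  2  0
Stack A: G(16) = 1.
Stack B: G(24) = 0.
Combined Grundy value = 1 ⊕ 0 = 1.
A winning move leaves total XOR = 0, i.e. changes one component's Grundy value g to g ⊕ X where X is the current total.
Stack A: need g' = 1⊕1 = 0. Options: 16−4→G=0, 16−8→G=2. Hits: 1.
Stack B: need g' = 0⊕1 = 1. Options: 24−4→G=2, 24−8→G=1. Hits: 1.

2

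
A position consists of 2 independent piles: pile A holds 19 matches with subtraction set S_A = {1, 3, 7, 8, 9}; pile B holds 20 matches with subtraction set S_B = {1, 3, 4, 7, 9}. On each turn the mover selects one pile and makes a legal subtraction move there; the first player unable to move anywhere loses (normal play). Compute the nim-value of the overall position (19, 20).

3

Pile A, S = {1, 3, 7, 8, 9}:
G(0) = 0
G(1) = mex{0} = 1
G(2) = mex{1} = 0
G(3) = mex{0,0} = 1
G(4) = mex{1,1} = 0
G(5) = mex{0,0} = 1
G(6) = mex{1,1} = 0
G(7) = mex{0,0,0} = 1
G(8) = mex{1,1,1,0} = 2
G(9) = mex{2,0,0,1,0} = 3
G(10) = mex{3,1,1,0,1} = 2
G(11) = mex{2,2,0,1,0} = 3
G(12) = mex{3,3,1,0,1} = 2
G(13) = mex{2,2,0,1,0} = 3
G(14) = mex{3,3,1,0,1} = 2
G(15) = mex{2,2,2,1,0} = 3
G(16) = mex{3,3,3,2,1} = 0
G(17) = mex{0,2,2,3,2} = 1
G(18) = mex{1,3,3,2,3} = 0
G(19) = mex{0,0,2,3,2} = 1
G_A(19) = 1.
Pile B, S = {1, 3, 4, 7, 9}:
n :  0  1  2  3  4  5  6  7  8  9 10 11 12 13 14 15 16 17 18 19 20
G :  0  1  0  1  2  3  2  3  0  1  0  1  2  3  2  3  0  1  0  1  2
G_B(20) = 2.
Combined Grundy value = 1 ⊕ 2 = 3.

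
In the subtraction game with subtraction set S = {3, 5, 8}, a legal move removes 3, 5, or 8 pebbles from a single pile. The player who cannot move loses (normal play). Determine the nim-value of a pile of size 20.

G(0) = 0
G(1) = mex{} = 0
G(2) = mex{} = 0
G(3) = mex{0} = 1
G(4) = mex{0} = 1
G(5) = mex{0,0} = 1
G(6) = mex{1,0} = 2
G(7) = mex{1,0} = 2
G(8) = mex{1,1,0} = 2
G(9) = mex{2,1,0} = 3
G(10) = mex{2,1,0} = 3
G(11) = mex{2,2,1} = 0
G(12) = mex{3,2,1} = 0
G(13) = mex{3,2,1} = 0
G(14) = mex{0,3,2} = 1
G(15) = mex{0,3,2} = 1
G(16) = mex{0,0,2} = 1
G(17) = mex{1,0,3} = 2
G(18) = mex{1,0,3} = 2
G(19) = mex{1,1,0} = 2
G(20) = mex{2,1,0} = 3

3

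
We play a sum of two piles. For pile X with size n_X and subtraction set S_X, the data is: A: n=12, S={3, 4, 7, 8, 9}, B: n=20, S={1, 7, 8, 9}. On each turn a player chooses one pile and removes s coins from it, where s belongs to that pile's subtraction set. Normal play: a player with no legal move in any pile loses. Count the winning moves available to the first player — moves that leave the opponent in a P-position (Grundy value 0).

Pile A, S = {3, 4, 7, 8, 9}:
n :  0  1  2  3  4  5  6  7  8  9 10 11 12
G :  0  0  0  1  1  1  2  2  2  3  3  3  0
G_A(12) = 0.
Pile B, S = {1, 7, 8, 9}:
G(0) = 0
G(1) = mex{0} = 1
G(2) = mex{1} = 0
G(3) = mex{0} = 1
G(4) = mex{1} = 0
G(5) = mex{0} = 1
G(6) = mex{1} = 0
G(7) = mex{0,0} = 1
G(8) = mex{1,1,0} = 2
G(9) = mex{2,0,1,0} = 3
G(10) = mex{3,1,0,1} = 2
G(11) = mex{2,0,1,0} = 3
G(12) = mex{3,1,0,1} = 2
G(13) = mex{2,0,1,0} = 3
G(14) = mex{3,1,0,1} = 2
G(15) = mex{2,2,1,0} = 3
G(16) = mex{3,3,2,1} = 0
G(17) = mex{0,2,3,2} = 1
G(18) = mex{1,3,2,3} = 0
G(19) = mex{0,2,3,2} = 1
G(20) = mex{1,3,2,3} = 0
G_B(20) = 0.
Combined Grundy value = 0 ⊕ 0 = 0.
A winning move leaves total XOR = 0, i.e. changes one component's Grundy value g to g ⊕ X where X is the current total.
Pile A: target g' = 0⊕0 = 0, but every legal move changes the Grundy value (mex property), so 0 moves.
Pile B: target g' = 0⊕0 = 0, but every legal move changes the Grundy value (mex property), so 0 moves.

0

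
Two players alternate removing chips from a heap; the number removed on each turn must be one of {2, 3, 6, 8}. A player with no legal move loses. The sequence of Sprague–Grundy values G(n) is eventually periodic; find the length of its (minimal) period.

G(0) = 0
G(1) = mex{} = 0
G(2) = mex{0} = 1
G(3) = mex{0,0} = 1
G(4) = mex{1,0} = 2
G(5) = mex{1,1} = 0
G(6) = mex{2,1,0} = 3
G(7) = mex{0,2,0} = 1
G(8) = mex{3,0,1,0} = 2
G(9) = mex{1,3,1,0} = 2
G(10) = mex{2,1,2,1} = 0
G(11) = mex{2,2,0,1} = 3
G(12) = mex{0,2,3,2} = 1
G(13) = mex{3,0,1,0} = 2
G(14) = mex{1,3,2,3} = 0
G(15) = mex{2,1,2,1} = 0
G(16) = mex{0,2,0,2} = 1
G(17) = mex{0,0,3,2} = 1
G(18) = mex{1,0,1,0} = 2
G(19) = mex{1,1,2,3} = 0
G(20) = mex{2,1,0,1} = 3
G(21) = mex{0,2,0,2} = 1
G(22) = mex{3,0,1,0} = 2
G(23) = mex{1,3,1,0} = 2
G(24) = mex{2,1,2,1} = 0
G(25) = mex{2,2,0,1} = 3
G(26) = mex{0,2,3,2} = 1
G(27) = mex{3,0,1,0} = 2
G(28) = mex{1,3,2,3} = 0
G(29) = mex{2,1,2,1} = 0
G(n+14) = G(n) holds for n = 0,…,7 (a full window of length max(S) = 8), so the sequence is purely periodic with period 14.

14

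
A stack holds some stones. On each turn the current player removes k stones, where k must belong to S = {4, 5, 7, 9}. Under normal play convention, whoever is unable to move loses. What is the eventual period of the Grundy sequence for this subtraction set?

13

G(0) = 0
G(1) = mex{} = 0
G(2) = mex{} = 0
G(3) = mex{} = 0
G(4) = mex{0} = 1
G(5) = mex{0,0} = 1
G(6) = mex{0,0} = 1
G(7) = mex{0,0,0} = 1
G(8) = mex{1,0,0} = 2
G(9) = mex{1,1,0,0} = 2
G(10) = mex{1,1,0,0} = 2
G(11) = mex{1,1,1,0} = 2
G(12) = mex{2,1,1,0} = 3
G(13) = mex{2,2,1,1} = 0
G(14) = mex{2,2,1,1} = 0
G(15) = mex{2,2,2,1} = 0
G(16) = mex{3,2,2,1} = 0
G(17) = mex{0,3,2,2} = 1
G(18) = mex{0,0,2,2} = 1
G(19) = mex{0,0,3,2} = 1
G(20) = mex{0,0,0,2} = 1
G(21) = mex{1,0,0,3} = 2
G(22) = mex{1,1,0,0} = 2
G(23) = mex{1,1,0,0} = 2
G(24) = mex{1,1,1,0} = 2
G(25) = mex{2,1,1,0} = 3
G(26) = mex{2,2,1,1} = 0
G(27) = mex{2,2,1,1} = 0
G(n+13) = G(n) holds for n = 0,…,8 (a full window of length max(S) = 9), so the sequence is purely periodic with period 13.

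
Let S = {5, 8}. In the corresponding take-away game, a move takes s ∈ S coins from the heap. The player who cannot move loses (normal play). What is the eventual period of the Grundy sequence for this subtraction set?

13

n :  0  1  2  3  4  5  6  7  8  9 10 11 12 13 14 15 16 17 18 19 20 21 22 23 24 25 26 27
G :  0  0  0  0  0  1  1  1  1  1  2  2  2  0  0  0  0  0  1  1  1  1  1  2  2  2  0  0
G(n+13) = G(n) holds for n = 0,…,7 (a full window of length max(S) = 8), so the sequence is purely periodic with period 13.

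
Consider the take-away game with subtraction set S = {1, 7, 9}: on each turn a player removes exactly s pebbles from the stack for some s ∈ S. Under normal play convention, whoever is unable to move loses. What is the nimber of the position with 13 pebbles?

n :  0  1  2  3  4  5  6  7  8  9 10 11 12 13
G :  0  1  0  1  0  1  0  1  0  1  0  1  0  1

1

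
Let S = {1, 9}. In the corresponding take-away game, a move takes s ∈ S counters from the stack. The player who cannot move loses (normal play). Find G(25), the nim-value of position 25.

1

n :  0  1  2  3  4  5  6  7  8  9 10 11 12 13 14 15 16 17 18 19 20 21 22 23 24 25
G :  0  1  0  1  0  1  0  1  0  1  0  1  0  1  0  1  0  1  0  1  0  1  0  1  0  1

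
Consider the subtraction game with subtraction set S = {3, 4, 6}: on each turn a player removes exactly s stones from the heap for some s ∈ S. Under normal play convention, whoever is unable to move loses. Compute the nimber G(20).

G(0) = 0
G(1) = mex{} = 0
G(2) = mex{} = 0
G(3) = mex{0} = 1
G(4) = mex{0,0} = 1
G(5) = mex{0,0} = 1
G(6) = mex{1,0,0} = 2
G(7) = mex{1,1,0} = 2
G(8) = mex{1,1,0} = 2
G(9) = mex{2,1,1} = 0
G(10) = mex{2,2,1} = 0
G(11) = mex{2,2,1} = 0
G(12) = mex{0,2,2} = 1
G(13) = mex{0,0,2} = 1
G(14) = mex{0,0,2} = 1
G(15) = mex{1,0,0} = 2
G(16) = mex{1,1,0} = 2
G(17) = mex{1,1,0} = 2
G(18) = mex{2,1,1} = 0
G(19) = mex{2,2,1} = 0
G(20) = mex{2,2,1} = 0

0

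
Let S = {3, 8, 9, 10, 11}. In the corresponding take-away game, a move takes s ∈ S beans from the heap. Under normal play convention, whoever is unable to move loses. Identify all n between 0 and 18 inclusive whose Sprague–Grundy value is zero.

0, 1, 2, 6, 7

G(0) = 0
G(1) = mex{} = 0
G(2) = mex{} = 0
G(3) = mex{0} = 1
G(4) = mex{0} = 1
G(5) = mex{0} = 1
G(6) = mex{1} = 0
G(7) = mex{1} = 0
G(8) = mex{1,0} = 2
G(9) = mex{0,0,0} = 1
G(10) = mex{0,0,0,0} = 1
G(11) = mex{2,1,0,0,0} = 3
G(12) = mex{1,1,1,0,0} = 2
G(13) = mex{1,1,1,1,0} = 2
G(14) = mex{3,0,1,1,1} = 2
G(15) = mex{2,0,0,1,1} = 3
G(16) = mex{2,2,0,0,1} = 3
G(17) = mex{2,1,2,0,0} = 3
G(18) = mex{3,1,1,2,0} = 4
P-positions are exactly the n with G(n) = 0.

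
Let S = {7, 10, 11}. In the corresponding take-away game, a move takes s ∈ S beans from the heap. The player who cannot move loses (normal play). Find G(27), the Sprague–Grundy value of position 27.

n :  0  1  2  3  4  5  6  7  8  9 10 11 12 13 14 15 16 17 18 19 20 21 22 23 24 25 26 27
G :  0  0  0  0  0  0  0  1  1  1  1  1  1  1  2  2  2  2  0  0  0  0  0  0  0  1  1  1

1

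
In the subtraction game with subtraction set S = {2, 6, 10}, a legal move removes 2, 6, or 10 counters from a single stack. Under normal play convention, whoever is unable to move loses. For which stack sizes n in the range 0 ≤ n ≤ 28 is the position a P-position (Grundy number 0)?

0, 1, 4, 5, 8, 9, 12, 13, 16, 17, 20, 21, 24, 25, 28

n :  0  1  2  3  4  5  6  7  8  9 10 11 12 13 14 15 16 17 18 19 20 21 22 23 24 25 26 27 28
G :  0  0  1  1  0  0  1  1  0  0  1  1  0  0  1  1  0  0  1  1  0  0  1  1  0  0  1  1  0
P-positions are exactly the n with G(n) = 0.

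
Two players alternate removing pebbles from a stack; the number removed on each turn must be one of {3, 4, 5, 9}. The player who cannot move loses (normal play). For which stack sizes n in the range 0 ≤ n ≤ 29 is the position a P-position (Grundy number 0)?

0, 1, 2, 8, 14, 15, 16, 22, 28, 29

n :  0  1  2  3  4  5  6  7  8  9 10 11 12 13 14 15 16 17 18 19 20 21 22 23 24 25 26 27 28 29
G :  0  0  0  1  1  1  2  2  0  3  3  1  4  2  0  0  0  1  1  1  2  2  0  3  3  1  4  2  0  0
P-positions are exactly the n with G(n) = 0.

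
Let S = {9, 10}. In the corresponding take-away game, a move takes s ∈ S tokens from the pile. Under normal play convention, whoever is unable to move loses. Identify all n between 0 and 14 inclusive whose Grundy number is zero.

n :  0  1  2  3  4  5  6  7  8  9 10 11 12 13 14
G :  0  0  0  0  0  0  0  0  0  1  1  1  1  1  1
P-positions are exactly the n with G(n) = 0.

0, 1, 2, 3, 4, 5, 6, 7, 8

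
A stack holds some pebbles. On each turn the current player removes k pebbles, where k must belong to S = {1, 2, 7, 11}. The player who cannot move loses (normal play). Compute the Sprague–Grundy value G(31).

1

n :  0  1  2  3  4  5  6  7  8  9 10 11 12 13 14 15 16 17 18 19 20 21 22 23 24 25 26 27 28 29 30 31
G :  0  1  2  0  1  2  0  1  2  0  1  2  0  1  2  0  1  2  0  1  2  0  1  2  0  1  2  0  1  2  0  1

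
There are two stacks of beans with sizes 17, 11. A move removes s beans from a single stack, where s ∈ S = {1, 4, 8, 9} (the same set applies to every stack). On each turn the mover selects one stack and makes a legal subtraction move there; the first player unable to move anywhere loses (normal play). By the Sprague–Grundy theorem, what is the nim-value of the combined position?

All stacks use S = {1, 4, 8, 9}:
n :  0  1  2  3  4  5  6  7  8  9 10 11 12 13 14 15 16 17
G :  0  1  0  1  2  0  1  0  1  2  3  2  0  1  2  3  2  0
Stack A: G(17) = 0.
Stack B: G(11) = 2.
Combined Grundy value = 0 ⊕ 2 = 2.

2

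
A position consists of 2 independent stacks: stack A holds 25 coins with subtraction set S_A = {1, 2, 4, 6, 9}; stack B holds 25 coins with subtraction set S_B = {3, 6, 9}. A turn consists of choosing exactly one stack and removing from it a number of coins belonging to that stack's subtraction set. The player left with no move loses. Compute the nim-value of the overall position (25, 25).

Stack A, S = {1, 2, 4, 6, 9}:
G(0) = 0
G(1) = mex{0} = 1
G(2) = mex{1,0} = 2
G(3) = mex{2,1} = 0
G(4) = mex{0,2,0} = 1
G(5) = mex{1,0,1} = 2
G(6) = mex{2,1,2,0} = 3
G(7) = mex{3,2,0,1} = 4
G(8) = mex{4,3,1,2} = 0
G(9) = mex{0,4,2,0,0} = 1
G(10) = mex{1,0,3,1,1} = 2
G(11) = mex{2,1,4,2,2} = 0
G(12) = mex{0,2,0,3,0} = 1
G(13) = mex{1,0,1,4,1} = 2
G(14) = mex{2,1,2,0,2} = 3
G(15) = mex{3,2,0,1,3} = 4
G(16) = mex{4,3,1,2,4} = 0
G(17) = mex{0,4,2,0,0} = 1
G(18) = mex{1,0,3,1,1} = 2
G(19) = mex{2,1,4,2,2} = 0
G(20) = mex{0,2,0,3,0} = 1
G(21) = mex{1,0,1,4,1} = 2
G(22) = mex{2,1,2,0,2} = 3
G(23) = mex{3,2,0,1,3} = 4
G(24) = mex{4,3,1,2,4} = 0
G(25) = mex{0,4,2,0,0} = 1
G_A(25) = 1.
Stack B, S = {3, 6, 9}:
n :  0  1  2  3  4  5  6  7  8  9 10 11 12 13 14 15 16 17 18 19 20 21 22 23 24 25
G :  0  0  0  1  1  1  2  2  2  3  3  3  0  0  0  1  1  1  2  2  2  3  3  3  0  0
G_B(25) = 0.
Combined Grundy value = 1 ⊕ 0 = 1.

1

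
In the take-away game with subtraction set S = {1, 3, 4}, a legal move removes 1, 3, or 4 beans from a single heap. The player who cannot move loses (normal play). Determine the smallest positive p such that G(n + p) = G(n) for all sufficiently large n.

7

n :  0  1  2  3  4  5  6  7  8  9 10 11 12 13 14 15
G :  0  1  0  1  2  3  2  0  1  0  1  2  3  2  0  1
G(n+7) = G(n) holds for n = 0,…,3 (a full window of length max(S) = 4), so the sequence is purely periodic with period 7.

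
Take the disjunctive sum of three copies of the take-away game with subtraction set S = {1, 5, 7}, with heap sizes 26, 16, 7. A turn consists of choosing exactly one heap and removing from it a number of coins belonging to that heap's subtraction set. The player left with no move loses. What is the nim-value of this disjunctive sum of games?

1

All heaps use S = {1, 5, 7}:
n :  0  1  2  3  4  5  6  7  8  9 10 11 12 13 14 15 16 17 18 19 20 21 22 23 24 25 26
G :  0  1  0  1  0  1  0  1  0  1  0  1  0  1  0  1  0  1  0  1  0  1  0  1  0  1  0
Heap A: G(26) = 0.
Heap B: G(16) = 0.
Heap C: G(7) = 1.
Combined Grundy value = 0 ⊕ 0 ⊕ 1 = 1.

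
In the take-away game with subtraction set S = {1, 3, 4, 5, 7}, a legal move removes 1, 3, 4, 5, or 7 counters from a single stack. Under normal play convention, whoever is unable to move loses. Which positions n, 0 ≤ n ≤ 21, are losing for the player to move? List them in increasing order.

n :  0  1  2  3  4  5  6  7  8  9 10 11 12 13 14 15 16 17 18 19 20 21
G :  0  1  0  1  2  3  2  3  0  1  0  1  2  3  2  3  0  1  0  1  2  3
P-positions are exactly the n with G(n) = 0.

0, 2, 8, 10, 16, 18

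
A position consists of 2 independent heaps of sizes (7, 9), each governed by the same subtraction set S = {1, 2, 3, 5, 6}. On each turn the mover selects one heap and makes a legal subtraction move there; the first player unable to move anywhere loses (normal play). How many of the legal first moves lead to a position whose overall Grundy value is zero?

4

All heaps use S = {1, 2, 3, 5, 6}:
G(0) = 0
G(1) = mex{0} = 1
G(2) = mex{1,0} = 2
G(3) = mex{2,1,0} = 3
G(4) = mex{3,2,1} = 0
G(5) = mex{0,3,2,0} = 1
G(6) = mex{1,0,3,1,0} = 2
G(7) = mex{2,1,0,2,1} = 3
G(8) = mex{3,2,1,3,2} = 0
G(9) = mex{0,3,2,0,3} = 1
Heap A: G(7) = 3.
Heap B: G(9) = 1.
Combined Grundy value = 3 ⊕ 1 = 2.
A winning move leaves total XOR = 0, i.e. changes one component's Grundy value g to g ⊕ X where X is the current total.
Heap A: need g' = 3⊕2 = 1. Options: 7−1→G=2, 7−2→G=1, 7−3→G=0, 7−5→G=2, 7−6→G=1. Hits: 2.
Heap B: need g' = 1⊕2 = 3. Options: 9−1→G=0, 9−2→G=3, 9−3→G=2, 9−5→G=0, 9−6→G=3. Hits: 2.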